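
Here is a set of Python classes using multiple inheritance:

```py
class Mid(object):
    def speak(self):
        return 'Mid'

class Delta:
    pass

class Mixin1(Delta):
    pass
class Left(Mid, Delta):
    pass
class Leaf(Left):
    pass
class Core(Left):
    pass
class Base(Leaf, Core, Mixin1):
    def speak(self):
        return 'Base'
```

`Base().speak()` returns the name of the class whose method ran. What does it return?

L[Base] = Base + merge(L[Leaf], L[Core], L[Mixin1], [Leaf Core Mixin1])
  take Leaf:  [Leaf Left Mid Delta object] + [Core Left Mid Delta object] + [Mixin1 Delta object] + [Leaf Core Mixin1]
  take Core:  [Left Mid Delta object] + [Core Left Mid Delta object] + [Mixin1 Delta object] + [Core Mixin1]
  take Left:  [Left Mid Delta object] + [Left Mid Delta object] + [Mixin1 Delta object] + [Mixin1]
  take Mid:  [Mid Delta object] + [Mid Delta object] + [Mixin1 Delta object] + [Mixin1]
  take Mixin1:  [Delta object] + [Delta object] + [Mixin1 Delta object] + [Mixin1]
  take Delta:  [Delta object] + [Delta object] + [Delta object]
  take object:  [object] + [object] + [object]
MRO: Base Leaf Core Left Mid Mixin1 Delta object
speak is defined in: Base, Mid. First along the MRO is Base.

Base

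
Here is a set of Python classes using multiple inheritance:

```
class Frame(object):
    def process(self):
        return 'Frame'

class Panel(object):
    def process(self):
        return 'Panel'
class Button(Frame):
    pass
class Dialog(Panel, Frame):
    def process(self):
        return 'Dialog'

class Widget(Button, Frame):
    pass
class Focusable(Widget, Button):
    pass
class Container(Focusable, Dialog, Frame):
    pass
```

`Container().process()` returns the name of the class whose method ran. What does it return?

L[Container] = Container + merge(L[Focusable], L[Dialog], L[Frame], [Focusable Dialog Frame])
  take Focusable:  [Focusable Widget Button Frame object] + [Dialog Panel Frame object] + [Frame object] + [Focusable Dialog Frame]
  take Widget:  [Widget Button Frame object] + [Dialog Panel Frame object] + [Frame object] + [Dialog Frame]
  take Button:  [Button Frame object] + [Dialog Panel Frame object] + [Frame object] + [Dialog Frame]
  take Dialog:  [Frame object] + [Dialog Panel Frame object] + [Frame object] + [Dialog Frame]
  take Panel:  [Frame object] + [Panel Frame object] + [Frame object] + [Frame]
  take Frame:  [Frame object] + [Frame object] + [Frame object] + [Frame]
  take object:  [object] + [object] + [object]
MRO: Container Focusable Widget Button Dialog Panel Frame object
process is defined in: Dialog, Frame, Panel. First along the MRO is Dialog.

Dialog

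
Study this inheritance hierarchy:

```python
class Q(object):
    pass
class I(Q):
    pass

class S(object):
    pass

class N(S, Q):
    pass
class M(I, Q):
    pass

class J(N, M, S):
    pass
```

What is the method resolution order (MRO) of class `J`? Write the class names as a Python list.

L[J] = J + merge(L[N], L[M], L[S], [N M S])
  take N:  [N S Q object] + [M I Q object] + [S object] + [N M S]
  take M:  [S Q object] + [M I Q object] + [S object] + [M S]
  take S:  [S Q object] + [I Q object] + [S object] + [S]
  take I:  [Q object] + [I Q object] + [object]
  take Q:  [Q object] + [Q object] + [object]
  take object:  [object] + [object] + [object]

[J, N, M, S, I, Q, object]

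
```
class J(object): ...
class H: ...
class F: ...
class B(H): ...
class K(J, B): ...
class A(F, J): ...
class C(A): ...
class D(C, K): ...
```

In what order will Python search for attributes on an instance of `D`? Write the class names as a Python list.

[D, C, A, F, K, J, B, H, object]

L[D] = D + merge(L[C], L[K], [C K])
  take C:  [C A F J object] + [K J B H object] + [C K]
  take A:  [A F J object] + [K J B H object] + [K]
  take F:  [F J object] + [K J B H object] + [K]
  take K:  [J object] + [K J B H object] + [K]
  take J:  [J object] + [J B H object]
  take B:  [object] + [B H object]
  take H:  [object] + [H object]
  take object:  [object] + [object]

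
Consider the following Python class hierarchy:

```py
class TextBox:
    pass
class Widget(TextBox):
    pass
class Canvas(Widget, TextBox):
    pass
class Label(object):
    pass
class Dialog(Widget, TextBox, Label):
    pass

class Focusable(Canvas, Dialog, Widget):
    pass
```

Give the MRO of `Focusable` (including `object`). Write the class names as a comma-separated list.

Focusable, Canvas, Dialog, Widget, TextBox, Label, object

L[Focusable] = Focusable + merge(L[Canvas], L[Dialog], L[Widget], [Canvas Dialog Widget])
  take Canvas:  [Canvas Widget TextBox object] + [Dialog Widget TextBox Label object] + [Widget TextBox object] + [Canvas Dialog Widget]
  take Dialog:  [Widget TextBox object] + [Dialog Widget TextBox Label object] + [Widget TextBox object] + [Dialog Widget]
  take Widget:  [Widget TextBox object] + [Widget TextBox Label object] + [Widget TextBox object] + [Widget]
  take TextBox:  [TextBox object] + [TextBox Label object] + [TextBox object]
  take Label:  [object] + [Label object] + [object]
  take object:  [object] + [object] + [object]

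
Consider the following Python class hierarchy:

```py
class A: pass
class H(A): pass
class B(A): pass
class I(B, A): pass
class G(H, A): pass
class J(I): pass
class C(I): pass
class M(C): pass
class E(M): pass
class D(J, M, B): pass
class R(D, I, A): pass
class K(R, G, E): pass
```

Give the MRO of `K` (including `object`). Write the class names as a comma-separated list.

K, R, D, J, G, H, E, M, C, I, B, A, object

L[K] = K + merge(L[R], L[G], L[E], [R G E])
  take R:  [R D J M C I B A object] + [G H A object] + [E M C I B A object] + [R G E]
  take D:  [D J M C I B A object] + [G H A object] + [E M C I B A object] + [G E]
  take J:  [J M C I B A object] + [G H A object] + [E M C I B A object] + [G E]
  take G:  [M C I B A object] + [G H A object] + [E M C I B A object] + [G E]
  take H:  [M C I B A object] + [H A object] + [E M C I B A object] + [E]
  take E:  [M C I B A object] + [A object] + [E M C I B A object] + [E]
  take M:  [M C I B A object] + [A object] + [M C I B A object]
  take C:  [C I B A object] + [A object] + [C I B A object]
  take I:  [I B A object] + [A object] + [I B A object]
  take B:  [B A object] + [A object] + [B A object]
  take A:  [A object] + [A object] + [A object]
  take object:  [object] + [object] + [object]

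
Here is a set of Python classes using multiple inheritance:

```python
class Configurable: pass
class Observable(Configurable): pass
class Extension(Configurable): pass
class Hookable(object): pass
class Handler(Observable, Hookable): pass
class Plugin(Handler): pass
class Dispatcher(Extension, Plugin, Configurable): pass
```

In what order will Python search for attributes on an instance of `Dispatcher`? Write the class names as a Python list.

[Dispatcher, Extension, Plugin, Handler, Observable, Configurable, Hookable, object]

L[Dispatcher] = Dispatcher + merge(L[Extension], L[Plugin], L[Configurable], [Extension Plugin Configurable])
  take Extension:  [Extension Configurable object] + [Plugin Handler Observable Configurable Hookable object] + [Configurable object] + [Extension Plugin Configurable]
  take Plugin:  [Configurable object] + [Plugin Handler Observable Configurable Hookable object] + [Configurable object] + [Plugin Configurable]
  take Handler:  [Configurable object] + [Handler Observable Configurable Hookable object] + [Configurable object] + [Configurable]
  take Observable:  [Configurable object] + [Observable Configurable Hookable object] + [Configurable object] + [Configurable]
  take Configurable:  [Configurable object] + [Configurable Hookable object] + [Configurable object] + [Configurable]
  take Hookable:  [object] + [Hookable object] + [object]
  take object:  [object] + [object] + [object]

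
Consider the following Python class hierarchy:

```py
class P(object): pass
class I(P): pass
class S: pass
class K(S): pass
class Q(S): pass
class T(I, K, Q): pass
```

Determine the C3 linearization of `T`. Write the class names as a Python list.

L[T] = T + merge(L[I], L[K], L[Q], [I K Q])
  take I:  [I P object] + [K S object] + [Q S object] + [I K Q]
  take P:  [P object] + [K S object] + [Q S object] + [K Q]
  take K:  [object] + [K S object] + [Q S object] + [K Q]
  take Q:  [object] + [S object] + [Q S object] + [Q]
  take S:  [object] + [S object] + [S object]
  take object:  [object] + [object] + [object]

[T, I, P, K, Q, S, object]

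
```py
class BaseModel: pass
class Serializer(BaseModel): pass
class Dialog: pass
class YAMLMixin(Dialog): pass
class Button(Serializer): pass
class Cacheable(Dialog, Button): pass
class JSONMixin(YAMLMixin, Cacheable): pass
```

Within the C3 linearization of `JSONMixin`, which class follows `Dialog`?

L[JSONMixin] = JSONMixin + merge(L[YAMLMixin], L[Cacheable], [YAMLMixin Cacheable])
  take YAMLMixin:  [YAMLMixin Dialog object] + [Cacheable Dialog Button Serializer BaseModel object] + [YAMLMixin Cacheable]
  take Cacheable:  [Dialog object] + [Cacheable Dialog Button Serializer BaseModel object] + [Cacheable]
  take Dialog:  [Dialog object] + [Dialog Button Serializer BaseModel object]
  take Button:  [object] + [Button Serializer BaseModel object]
  take Serializer:  [object] + [Serializer BaseModel object]
  take BaseModel:  [object] + [BaseModel object]
  take object:  [object] + [object]
MRO: JSONMixin YAMLMixin Cacheable Dialog Button Serializer BaseModel object
Dialog is at position 3; next is Button.

Button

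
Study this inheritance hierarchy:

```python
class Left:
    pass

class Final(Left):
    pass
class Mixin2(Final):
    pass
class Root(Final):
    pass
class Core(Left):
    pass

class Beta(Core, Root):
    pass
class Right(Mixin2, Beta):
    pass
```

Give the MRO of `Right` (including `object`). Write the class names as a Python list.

L[Right] = Right + merge(L[Mixin2], L[Beta], [Mixin2 Beta])
  take Mixin2:  [Mixin2 Final Left object] + [Beta Core Root Final Left object] + [Mixin2 Beta]
  take Beta:  [Final Left object] + [Beta Core Root Final Left object] + [Beta]
  take Core:  [Final Left object] + [Core Root Final Left object]
  take Root:  [Final Left object] + [Root Final Left object]
  take Final:  [Final Left object] + [Final Left object]
  take Left:  [Left object] + [Left object]
  take object:  [object] + [object]

[Right, Mixin2, Beta, Core, Root, Final, Left, object]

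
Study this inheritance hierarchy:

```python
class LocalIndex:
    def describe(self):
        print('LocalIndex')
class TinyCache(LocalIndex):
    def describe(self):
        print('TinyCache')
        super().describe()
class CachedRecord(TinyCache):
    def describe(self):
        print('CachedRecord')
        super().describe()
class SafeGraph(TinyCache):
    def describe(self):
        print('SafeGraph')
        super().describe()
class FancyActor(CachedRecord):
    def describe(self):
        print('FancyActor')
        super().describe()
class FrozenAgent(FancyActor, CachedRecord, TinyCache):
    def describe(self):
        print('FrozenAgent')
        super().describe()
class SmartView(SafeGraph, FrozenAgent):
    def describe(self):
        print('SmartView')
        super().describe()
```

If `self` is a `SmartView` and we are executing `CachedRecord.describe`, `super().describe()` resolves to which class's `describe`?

TinyCache

L[SmartView] = SmartView + merge(L[SafeGraph], L[FrozenAgent], [SafeGraph FrozenAgent])
  take SafeGraph:  [SafeGraph TinyCache LocalIndex object] + [FrozenAgent FancyActor CachedRecord TinyCache LocalIndex object] + [SafeGraph FrozenAgent]
  take FrozenAgent:  [TinyCache LocalIndex object] + [FrozenAgent FancyActor CachedRecord TinyCache LocalIndex object] + [FrozenAgent]
  take FancyActor:  [TinyCache LocalIndex object] + [FancyActor CachedRecord TinyCache LocalIndex object]
  take CachedRecord:  [TinyCache LocalIndex object] + [CachedRecord TinyCache LocalIndex object]
  take TinyCache:  [TinyCache LocalIndex object] + [TinyCache LocalIndex object]
  take LocalIndex:  [LocalIndex object] + [LocalIndex object]
  take object:  [object] + [object]
MRO: SmartView SafeGraph FrozenAgent FancyActor CachedRecord TinyCache LocalIndex object
super() in CachedRecord.describe on a SmartView instance goes to the class after CachedRecord in SmartView's MRO: TinyCache.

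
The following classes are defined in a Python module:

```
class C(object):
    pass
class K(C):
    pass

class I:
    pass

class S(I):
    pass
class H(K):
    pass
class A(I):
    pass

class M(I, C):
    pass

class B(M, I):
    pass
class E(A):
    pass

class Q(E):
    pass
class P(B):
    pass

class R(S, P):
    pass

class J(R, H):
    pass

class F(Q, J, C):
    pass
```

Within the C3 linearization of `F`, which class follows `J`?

L[F] = F + merge(L[Q], L[J], L[C], [Q J C])
  take Q:  [Q E A I object] + [J R S P B M I H K C object] + [C object] + [Q J C]
  take E:  [E A I object] + [J R S P B M I H K C object] + [C object] + [J C]
  take A:  [A I object] + [J R S P B M I H K C object] + [C object] + [J C]
  take J:  [I object] + [J R S P B M I H K C object] + [C object] + [J C]
  take R:  [I object] + [R S P B M I H K C object] + [C object] + [C]
  take S:  [I object] + [S P B M I H K C object] + [C object] + [C]
  take P:  [I object] + [P B M I H K C object] + [C object] + [C]
  take B:  [I object] + [B M I H K C object] + [C object] + [C]
  take M:  [I object] + [M I H K C object] + [C object] + [C]
  take I:  [I object] + [I H K C object] + [C object] + [C]
  take H:  [object] + [H K C object] + [C object] + [C]
  take K:  [object] + [K C object] + [C object] + [C]
  take C:  [object] + [C object] + [C object] + [C]
  take object:  [object] + [object] + [object]
MRO: F Q E A J R S P B M I H K C object
J is at position 4; next is R.

R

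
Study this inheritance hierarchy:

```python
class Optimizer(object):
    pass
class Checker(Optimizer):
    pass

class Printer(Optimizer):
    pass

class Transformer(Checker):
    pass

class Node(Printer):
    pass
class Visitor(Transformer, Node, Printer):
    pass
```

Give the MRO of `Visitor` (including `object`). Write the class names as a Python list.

L[Visitor] = Visitor + merge(L[Transformer], L[Node], L[Printer], [Transformer Node Printer])
  take Transformer:  [Transformer Checker Optimizer object] + [Node Printer Optimizer object] + [Printer Optimizer object] + [Transformer Node Printer]
  take Checker:  [Checker Optimizer object] + [Node Printer Optimizer object] + [Printer Optimizer object] + [Node Printer]
  take Node:  [Optimizer object] + [Node Printer Optimizer object] + [Printer Optimizer object] + [Node Printer]
  take Printer:  [Optimizer object] + [Printer Optimizer object] + [Printer Optimizer object] + [Printer]
  take Optimizer:  [Optimizer object] + [Optimizer object] + [Optimizer object]
  take object:  [object] + [object] + [object]

[Visitor, Transformer, Checker, Node, Printer, Optimizer, object]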